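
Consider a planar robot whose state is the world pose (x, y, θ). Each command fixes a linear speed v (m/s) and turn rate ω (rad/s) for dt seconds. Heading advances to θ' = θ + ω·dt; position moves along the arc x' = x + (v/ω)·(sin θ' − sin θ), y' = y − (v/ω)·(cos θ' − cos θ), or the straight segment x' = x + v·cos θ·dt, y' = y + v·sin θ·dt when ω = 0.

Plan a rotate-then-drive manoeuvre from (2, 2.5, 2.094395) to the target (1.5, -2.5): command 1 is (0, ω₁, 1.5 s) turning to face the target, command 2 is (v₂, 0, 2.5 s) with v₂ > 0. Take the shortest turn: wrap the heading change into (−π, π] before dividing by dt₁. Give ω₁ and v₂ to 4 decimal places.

heading to target = atan2(-2.5−2.5, 1.5−2) = -1.6705
Δθ = wrap(-1.6705 − 2.0944) = 2.5183; ω₁ = Δθ/dt₁ = 1.6789
distance = √((1.5−2)² + (-2.5−2.5)²) = 5.0249; v₂ = distance/dt₂ = 2.0100

ω₁ = 1.6789, v₂ = 2.0100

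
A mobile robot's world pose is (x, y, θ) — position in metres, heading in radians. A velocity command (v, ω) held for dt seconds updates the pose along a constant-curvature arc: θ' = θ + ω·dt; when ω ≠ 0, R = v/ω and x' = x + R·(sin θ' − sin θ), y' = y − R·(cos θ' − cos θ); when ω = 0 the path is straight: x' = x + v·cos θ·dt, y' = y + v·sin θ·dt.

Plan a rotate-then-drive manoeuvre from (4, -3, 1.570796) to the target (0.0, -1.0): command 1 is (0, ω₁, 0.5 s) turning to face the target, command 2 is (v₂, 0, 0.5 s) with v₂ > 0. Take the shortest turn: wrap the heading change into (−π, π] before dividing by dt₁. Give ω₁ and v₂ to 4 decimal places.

heading to target = atan2(-1−-3, 0−4) = 2.6779
Δθ = wrap(2.6779 − 1.5708) = 1.1071; ω₁ = Δθ/dt₁ = 2.2143
distance = √((0−4)² + (-1−-3)²) = 4.4721; v₂ = distance/dt₂ = 8.9443

ω₁ = 2.2143, v₂ = 8.9443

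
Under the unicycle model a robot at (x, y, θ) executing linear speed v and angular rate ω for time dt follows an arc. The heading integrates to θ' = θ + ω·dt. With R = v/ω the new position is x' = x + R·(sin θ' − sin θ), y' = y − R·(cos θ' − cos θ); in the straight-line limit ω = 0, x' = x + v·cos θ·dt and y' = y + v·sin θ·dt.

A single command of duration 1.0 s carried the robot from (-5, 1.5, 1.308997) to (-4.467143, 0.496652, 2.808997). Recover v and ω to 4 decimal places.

v = -1.2500, ω = 1.5000

Δθ = 2.808997 − 1.308997 = 1.500000
ω = Δθ/dt = 1.500000/1.0 = 1.5000
R = −Δy/(cos θ' − cos θ) = -0.8333
v = R·ω = -0.8333·1.5000 = -1.2500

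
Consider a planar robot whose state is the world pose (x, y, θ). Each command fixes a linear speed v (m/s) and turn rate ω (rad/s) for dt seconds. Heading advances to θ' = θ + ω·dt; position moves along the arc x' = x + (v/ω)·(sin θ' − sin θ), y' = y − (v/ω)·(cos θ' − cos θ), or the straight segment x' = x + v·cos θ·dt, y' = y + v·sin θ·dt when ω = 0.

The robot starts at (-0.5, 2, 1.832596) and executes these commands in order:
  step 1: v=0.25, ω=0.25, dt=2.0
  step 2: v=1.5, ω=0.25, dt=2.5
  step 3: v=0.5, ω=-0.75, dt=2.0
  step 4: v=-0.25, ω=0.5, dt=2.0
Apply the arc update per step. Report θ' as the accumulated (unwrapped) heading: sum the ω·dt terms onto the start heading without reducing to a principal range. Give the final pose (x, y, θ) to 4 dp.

(-4.3457, 4.4755, 2.4576)

step 1: θ'=2.3326 (R=1.0000) → pose (-0.7423, 2.4314, 2.3326)
step 2: θ'=2.9576 (R=6.0000) → pose (-3.9861, 4.1888, 2.9576)
step 3: θ'=1.4576 (R=-0.6667) → pose (-4.5266, 4.9195, 1.4576)
step 4: θ'=2.4576 (R=-0.5000) → pose (-4.3457, 4.4755, 2.4576)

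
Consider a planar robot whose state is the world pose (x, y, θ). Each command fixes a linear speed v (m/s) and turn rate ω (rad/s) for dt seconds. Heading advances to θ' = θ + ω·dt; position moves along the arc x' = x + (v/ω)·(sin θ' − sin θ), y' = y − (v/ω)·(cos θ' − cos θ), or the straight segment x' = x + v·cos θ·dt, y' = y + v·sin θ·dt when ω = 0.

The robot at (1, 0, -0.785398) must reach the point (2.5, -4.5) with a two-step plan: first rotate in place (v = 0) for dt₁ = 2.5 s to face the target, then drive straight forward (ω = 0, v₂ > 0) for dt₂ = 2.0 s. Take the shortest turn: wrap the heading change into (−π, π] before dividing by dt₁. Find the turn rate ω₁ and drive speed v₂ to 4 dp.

ω₁ = -0.1855, v₂ = 2.3717

heading to target = atan2(-4.5−0, 2.5−1) = -1.2490
Δθ = wrap(-1.2490 − -0.7854) = -0.4636; ω₁ = Δθ/dt₁ = -0.1855
distance = √((2.5−1)² + (-4.5−0)²) = 4.7434; v₂ = distance/dt₂ = 2.3717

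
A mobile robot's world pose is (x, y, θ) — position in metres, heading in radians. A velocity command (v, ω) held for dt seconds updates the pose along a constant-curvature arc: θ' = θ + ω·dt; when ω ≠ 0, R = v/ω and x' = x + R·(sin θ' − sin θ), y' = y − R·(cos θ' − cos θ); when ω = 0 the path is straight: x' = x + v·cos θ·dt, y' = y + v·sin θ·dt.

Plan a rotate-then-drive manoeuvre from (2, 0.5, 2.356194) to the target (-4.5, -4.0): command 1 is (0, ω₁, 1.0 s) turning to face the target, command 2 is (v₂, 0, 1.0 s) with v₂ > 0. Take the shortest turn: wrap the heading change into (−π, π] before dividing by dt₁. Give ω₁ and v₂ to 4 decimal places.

ω₁ = 1.3909, v₂ = 7.9057

heading to target = atan2(-4−0.5, -4.5−2) = -2.5360
Δθ = wrap(-2.5360 − 2.3562) = 1.3909; ω₁ = Δθ/dt₁ = 1.3909
distance = √((-4.5−2)² + (-4−0.5)²) = 7.9057; v₂ = distance/dt₂ = 7.9057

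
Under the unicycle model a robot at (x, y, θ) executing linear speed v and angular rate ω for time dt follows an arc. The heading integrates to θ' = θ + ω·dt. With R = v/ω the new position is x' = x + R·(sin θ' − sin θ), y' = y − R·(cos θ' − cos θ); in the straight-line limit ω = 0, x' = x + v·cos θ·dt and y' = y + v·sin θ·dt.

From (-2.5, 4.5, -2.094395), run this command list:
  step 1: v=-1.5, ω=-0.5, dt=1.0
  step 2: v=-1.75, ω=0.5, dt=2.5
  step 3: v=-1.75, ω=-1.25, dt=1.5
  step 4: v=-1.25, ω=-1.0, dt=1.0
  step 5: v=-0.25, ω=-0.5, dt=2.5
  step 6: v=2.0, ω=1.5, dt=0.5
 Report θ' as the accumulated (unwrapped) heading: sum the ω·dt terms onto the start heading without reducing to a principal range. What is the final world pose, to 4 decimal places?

(2.8910, 10.7183, -4.7194)

step 1: θ'=-2.5944 (R=3.0000) → pose (-1.4628, 5.5620, -2.5944)
step 2: θ'=-1.3444 (R=-3.5000) → pose (0.1268, 9.3366, -1.3444)
step 3: θ'=-3.2194 (R=1.4000) → pose (1.5999, 11.0466, -3.2194)
step 4: θ'=-4.2194 (R=1.2500) → pose (2.6039, 10.3920, -4.2194)
step 5: θ'=-5.4694 (R=0.5000) → pose (2.5269, 9.8119, -5.4694)
step 6: θ'=-4.7194 (R=1.3333) → pose (2.8910, 10.7183, -4.7194)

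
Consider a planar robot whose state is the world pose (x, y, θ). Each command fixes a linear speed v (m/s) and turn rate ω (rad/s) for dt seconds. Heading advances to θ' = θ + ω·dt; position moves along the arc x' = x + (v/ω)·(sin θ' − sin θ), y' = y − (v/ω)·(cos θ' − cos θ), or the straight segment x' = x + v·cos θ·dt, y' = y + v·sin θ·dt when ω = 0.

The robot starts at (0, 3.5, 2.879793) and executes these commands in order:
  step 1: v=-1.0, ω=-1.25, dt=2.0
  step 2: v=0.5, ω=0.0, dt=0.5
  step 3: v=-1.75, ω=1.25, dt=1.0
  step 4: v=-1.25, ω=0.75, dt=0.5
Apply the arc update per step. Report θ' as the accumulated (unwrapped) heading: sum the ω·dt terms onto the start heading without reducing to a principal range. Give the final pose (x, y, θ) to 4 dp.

step 1: θ'=0.3798 (R=0.8000) → pose (0.0895, 1.9843, 0.3798)
step 2: θ'=0.3798 (straight) → pose (0.3217, 2.0769, 0.3798)
step 3: θ'=1.6298 (R=-1.4000) → pose (-0.5568, 0.6942, 1.6298)
step 4: θ'=2.0048 (R=-1.6667) → pose (-0.4052, 0.0916, 2.0048)

(-0.4052, 0.0916, 2.0048)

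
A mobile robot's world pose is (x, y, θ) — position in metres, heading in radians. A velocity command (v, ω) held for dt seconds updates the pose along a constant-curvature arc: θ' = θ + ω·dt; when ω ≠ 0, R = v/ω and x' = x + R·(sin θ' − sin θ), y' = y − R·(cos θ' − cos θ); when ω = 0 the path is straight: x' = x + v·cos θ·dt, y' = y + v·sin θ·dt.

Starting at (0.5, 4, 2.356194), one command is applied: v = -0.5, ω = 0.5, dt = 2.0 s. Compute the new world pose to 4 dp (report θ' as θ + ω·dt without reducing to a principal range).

θ' = 2.3562 + 0.5·2.0 = 3.3562
R = v/ω = -0.5/0.5 = -1.0000
x' = 0.5 + -1.0000·(sin 3.3562 − sin 2.3562) = 1.4201
y' = 4 − -1.0000·(cos 3.3562 − cos 2.3562) = 3.7300

(1.4201, 3.7300, 3.3562)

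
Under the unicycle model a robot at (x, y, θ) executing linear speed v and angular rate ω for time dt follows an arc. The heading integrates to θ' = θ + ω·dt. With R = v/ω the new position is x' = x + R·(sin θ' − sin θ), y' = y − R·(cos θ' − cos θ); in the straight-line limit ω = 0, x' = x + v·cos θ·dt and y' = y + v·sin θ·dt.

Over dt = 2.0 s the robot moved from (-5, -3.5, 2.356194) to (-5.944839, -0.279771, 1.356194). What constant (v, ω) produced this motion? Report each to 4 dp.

v = 1.7500, ω = -0.5000

Δθ = 1.356194 − 2.356194 = -1.000000
ω = Δθ/dt = -1.000000/2.0 = -0.5000
R = −Δy/(cos θ' − cos θ) = -3.5000
v = R·ω = -3.5000·-0.5000 = 1.7500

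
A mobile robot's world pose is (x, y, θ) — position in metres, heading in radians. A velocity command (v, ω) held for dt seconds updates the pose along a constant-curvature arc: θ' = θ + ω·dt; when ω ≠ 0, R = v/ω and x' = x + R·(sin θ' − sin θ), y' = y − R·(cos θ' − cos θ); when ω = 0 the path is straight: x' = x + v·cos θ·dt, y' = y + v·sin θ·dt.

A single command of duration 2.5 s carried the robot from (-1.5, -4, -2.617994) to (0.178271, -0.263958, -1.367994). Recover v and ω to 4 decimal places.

Δθ = -1.367994 − -2.617994 = 1.250000
ω = Δθ/dt = 1.250000/2.5 = 0.5000
R = −Δy/(cos θ' − cos θ) = -3.5000
v = R·ω = -3.5000·0.5000 = -1.7500

v = -1.7500, ω = 0.5000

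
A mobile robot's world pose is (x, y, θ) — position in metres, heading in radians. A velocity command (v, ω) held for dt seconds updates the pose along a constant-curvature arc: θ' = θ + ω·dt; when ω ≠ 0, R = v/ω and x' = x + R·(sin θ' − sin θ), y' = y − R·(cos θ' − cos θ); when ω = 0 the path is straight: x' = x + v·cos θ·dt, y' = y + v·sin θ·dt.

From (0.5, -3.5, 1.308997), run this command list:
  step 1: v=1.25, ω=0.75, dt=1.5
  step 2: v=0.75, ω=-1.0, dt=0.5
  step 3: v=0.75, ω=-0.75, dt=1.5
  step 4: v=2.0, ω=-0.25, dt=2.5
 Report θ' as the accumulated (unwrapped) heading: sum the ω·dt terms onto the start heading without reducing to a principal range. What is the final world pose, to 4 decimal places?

(4.2962, 1.8901, 0.1840)

step 1: θ'=2.4340 (R=1.6667) → pose (-0.0265, -1.8021, 2.4340)
step 2: θ'=1.9340 (R=-0.7500) → pose (-0.2401, -1.4986, 1.9340)
step 3: θ'=0.8090 (R=-1.0000) → pose (-0.0289, -0.4531, 0.8090)
step 4: θ'=0.1840 (R=-8.0000) → pose (4.2962, 1.8901, 0.1840)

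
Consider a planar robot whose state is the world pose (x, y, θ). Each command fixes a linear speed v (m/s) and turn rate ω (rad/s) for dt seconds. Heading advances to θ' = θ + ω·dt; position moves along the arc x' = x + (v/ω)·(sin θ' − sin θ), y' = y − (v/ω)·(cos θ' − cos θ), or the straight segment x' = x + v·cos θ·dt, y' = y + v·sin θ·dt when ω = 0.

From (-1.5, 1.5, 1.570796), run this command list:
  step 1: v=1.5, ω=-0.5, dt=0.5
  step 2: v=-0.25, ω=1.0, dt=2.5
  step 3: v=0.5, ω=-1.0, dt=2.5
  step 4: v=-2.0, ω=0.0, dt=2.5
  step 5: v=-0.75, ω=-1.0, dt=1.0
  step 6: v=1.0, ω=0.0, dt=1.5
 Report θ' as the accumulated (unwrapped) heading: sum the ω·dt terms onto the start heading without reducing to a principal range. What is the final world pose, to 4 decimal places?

(-2.1097, -2.3992, 0.3208)

step 1: θ'=1.3208 (R=-3.0000) → pose (-1.4067, 2.2422, 1.3208)
step 2: θ'=3.8208 (R=-0.2500) → pose (-1.0075, 1.9858, 3.8208)
step 3: θ'=1.3208 (R=-0.5000) → pose (-1.8060, 2.4986, 1.3208)
step 4: θ'=1.3208 (straight) → pose (-3.0430, -2.3460, 1.3208)
step 5: θ'=0.3208 (R=0.7500) → pose (-3.5332, -2.8722, 0.3208)
step 6: θ'=0.3208 (straight) → pose (-2.1097, -2.3992, 0.3208)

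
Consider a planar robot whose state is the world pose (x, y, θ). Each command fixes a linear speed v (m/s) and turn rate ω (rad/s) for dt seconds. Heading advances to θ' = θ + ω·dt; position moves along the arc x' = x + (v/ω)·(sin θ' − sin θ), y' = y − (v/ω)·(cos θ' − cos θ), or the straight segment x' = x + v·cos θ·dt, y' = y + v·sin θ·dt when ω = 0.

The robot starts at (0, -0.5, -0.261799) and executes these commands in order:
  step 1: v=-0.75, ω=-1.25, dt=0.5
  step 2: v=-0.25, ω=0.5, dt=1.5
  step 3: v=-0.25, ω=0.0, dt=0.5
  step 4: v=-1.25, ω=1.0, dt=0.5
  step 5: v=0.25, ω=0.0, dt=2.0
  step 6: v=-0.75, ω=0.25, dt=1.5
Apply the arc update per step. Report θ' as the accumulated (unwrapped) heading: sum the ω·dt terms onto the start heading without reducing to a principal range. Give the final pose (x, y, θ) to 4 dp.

step 1: θ'=-0.8868 (R=0.6000) → pose (-0.3097, -0.2996, -0.8868)
step 2: θ'=-0.1368 (R=-0.5000) → pose (-0.6291, -0.1202, -0.1368)
step 3: θ'=-0.1368 (straight) → pose (-0.7529, -0.1032, -0.1368)
step 4: θ'=0.3632 (R=-1.2500) → pose (-1.3675, -0.1730, 0.3632)
step 5: θ'=0.3632 (straight) → pose (-0.9001, 0.0046, 0.3632)
step 6: θ'=0.7382 (R=-3.0000) → pose (-1.8532, -0.5806, 0.7382)

(-1.8532, -0.5806, 0.7382)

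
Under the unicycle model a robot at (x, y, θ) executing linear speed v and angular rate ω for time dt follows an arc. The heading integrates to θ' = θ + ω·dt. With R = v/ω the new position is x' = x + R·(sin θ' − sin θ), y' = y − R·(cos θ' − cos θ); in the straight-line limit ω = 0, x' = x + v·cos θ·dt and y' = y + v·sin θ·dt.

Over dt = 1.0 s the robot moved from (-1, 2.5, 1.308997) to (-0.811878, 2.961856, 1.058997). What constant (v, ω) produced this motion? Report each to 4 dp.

v = 0.5000, ω = -0.2500

Δθ = 1.058997 − 1.308997 = -0.250000
ω = Δθ/dt = -0.250000/1.0 = -0.2500
R = −Δy/(cos θ' − cos θ) = -2.0000
v = R·ω = -2.0000·-0.2500 = 0.5000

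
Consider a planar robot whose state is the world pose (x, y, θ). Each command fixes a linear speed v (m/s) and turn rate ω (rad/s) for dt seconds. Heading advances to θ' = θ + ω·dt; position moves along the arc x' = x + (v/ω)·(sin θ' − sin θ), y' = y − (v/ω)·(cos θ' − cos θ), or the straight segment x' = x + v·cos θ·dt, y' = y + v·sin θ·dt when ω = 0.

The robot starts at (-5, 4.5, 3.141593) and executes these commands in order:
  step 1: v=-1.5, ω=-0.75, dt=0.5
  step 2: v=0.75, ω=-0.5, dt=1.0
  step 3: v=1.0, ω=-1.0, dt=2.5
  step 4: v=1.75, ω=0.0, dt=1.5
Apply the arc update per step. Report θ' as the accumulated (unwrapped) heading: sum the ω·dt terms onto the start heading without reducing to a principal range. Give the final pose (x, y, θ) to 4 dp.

step 1: θ'=2.7666 (R=2.0000) → pose (-4.2675, 4.3610, 2.7666)
step 2: θ'=2.2666 (R=-1.5000) → pose (-4.8694, 4.7953, 2.2666)
step 3: θ'=-0.2334 (R=-1.0000) → pose (-3.8705, 6.4092, -0.2334)
step 4: θ'=-0.2334 (straight) → pose (-1.3167, 5.8020, -0.2334)

(-1.3167, 5.8020, -0.2334)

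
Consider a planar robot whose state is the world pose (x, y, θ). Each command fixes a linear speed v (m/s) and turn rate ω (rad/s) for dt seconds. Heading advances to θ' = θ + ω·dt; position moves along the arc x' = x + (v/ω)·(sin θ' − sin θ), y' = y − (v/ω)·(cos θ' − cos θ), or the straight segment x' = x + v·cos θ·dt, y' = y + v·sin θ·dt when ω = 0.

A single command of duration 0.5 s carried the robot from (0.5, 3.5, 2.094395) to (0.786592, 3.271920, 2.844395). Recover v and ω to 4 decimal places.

Δθ = 2.844395 − 2.094395 = 0.750000
ω = Δθ/dt = 0.750000/0.5 = 1.5000
R = Δx/(sin θ' − sin θ) = -0.5000
v = R·ω = -0.5000·1.5000 = -0.7500

v = -0.7500, ω = 1.5000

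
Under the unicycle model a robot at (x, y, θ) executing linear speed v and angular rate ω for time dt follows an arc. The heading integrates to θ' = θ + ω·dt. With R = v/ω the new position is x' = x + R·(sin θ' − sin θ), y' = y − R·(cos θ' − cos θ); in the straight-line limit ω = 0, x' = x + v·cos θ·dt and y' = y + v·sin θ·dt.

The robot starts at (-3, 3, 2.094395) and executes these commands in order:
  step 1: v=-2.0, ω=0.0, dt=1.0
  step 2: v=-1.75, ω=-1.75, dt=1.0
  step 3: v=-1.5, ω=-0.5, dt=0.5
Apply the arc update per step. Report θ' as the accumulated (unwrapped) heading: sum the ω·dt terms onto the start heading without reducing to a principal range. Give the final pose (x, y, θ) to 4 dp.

step 1: θ'=2.0944 (straight) → pose (-2.0000, 1.2679, 2.0944)
step 2: θ'=0.3444 (R=1.0000) → pose (-2.5284, -0.1733, 0.3444)
step 3: θ'=0.0944 (R=3.0000) → pose (-3.2585, -0.3361, 0.0944)

(-3.2585, -0.3361, 0.0944)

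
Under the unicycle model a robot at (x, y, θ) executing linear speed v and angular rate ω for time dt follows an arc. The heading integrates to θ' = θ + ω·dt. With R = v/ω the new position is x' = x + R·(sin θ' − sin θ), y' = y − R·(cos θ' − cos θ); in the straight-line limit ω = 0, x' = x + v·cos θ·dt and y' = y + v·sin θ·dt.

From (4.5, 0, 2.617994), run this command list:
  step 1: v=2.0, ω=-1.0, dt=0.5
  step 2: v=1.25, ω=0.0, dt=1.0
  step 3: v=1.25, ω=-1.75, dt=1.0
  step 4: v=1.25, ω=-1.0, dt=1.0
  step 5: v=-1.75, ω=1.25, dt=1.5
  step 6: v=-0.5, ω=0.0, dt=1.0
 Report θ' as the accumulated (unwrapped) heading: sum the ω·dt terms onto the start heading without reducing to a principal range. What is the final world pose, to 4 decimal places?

(2.3693, 1.4871, 1.2430)

step 1: θ'=2.1180 (R=-2.0000) → pose (3.7920, 0.6915, 2.1180)
step 2: θ'=2.1180 (straight) → pose (3.1417, 1.7589, 2.1180)
step 3: θ'=0.3680 (R=-0.7143) → pose (3.4947, 2.7970, 0.3680)
step 4: θ'=-0.6320 (R=-1.2500) → pose (4.6828, 2.6393, -0.6320)
step 5: θ'=1.2430 (R=-1.4000) → pose (2.5303, 1.9605, 1.2430)
step 6: θ'=1.2430 (straight) → pose (2.3693, 1.4871, 1.2430)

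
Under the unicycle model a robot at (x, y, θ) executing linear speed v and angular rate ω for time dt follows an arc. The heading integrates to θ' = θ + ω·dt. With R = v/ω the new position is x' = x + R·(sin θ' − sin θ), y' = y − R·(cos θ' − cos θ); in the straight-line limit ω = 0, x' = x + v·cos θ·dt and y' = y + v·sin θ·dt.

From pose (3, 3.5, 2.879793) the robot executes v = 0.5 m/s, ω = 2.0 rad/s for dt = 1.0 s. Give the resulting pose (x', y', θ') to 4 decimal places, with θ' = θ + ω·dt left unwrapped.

θ' = 2.8798 + 2.0·1.0 = 4.8798
R = v/ω = 0.5/2.0 = 0.2500
x' = 3 + 0.2500·(sin 4.8798 − sin 2.8798) = 2.6888
y' = 3.5 − 0.2500·(cos 4.8798 − cos 2.8798) = 3.2169

(2.6888, 3.2169, 4.8798)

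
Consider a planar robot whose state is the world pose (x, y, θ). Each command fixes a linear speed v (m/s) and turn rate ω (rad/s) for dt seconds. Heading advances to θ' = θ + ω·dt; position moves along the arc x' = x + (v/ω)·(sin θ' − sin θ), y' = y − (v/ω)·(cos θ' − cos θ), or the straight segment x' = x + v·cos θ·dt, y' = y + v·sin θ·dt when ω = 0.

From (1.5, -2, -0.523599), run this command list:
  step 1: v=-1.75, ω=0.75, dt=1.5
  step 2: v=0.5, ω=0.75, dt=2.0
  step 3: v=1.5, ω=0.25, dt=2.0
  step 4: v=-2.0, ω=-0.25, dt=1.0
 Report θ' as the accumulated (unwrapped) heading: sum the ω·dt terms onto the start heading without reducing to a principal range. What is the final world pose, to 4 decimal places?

step 1: θ'=0.6014 (R=-2.3333) → pose (-0.9869, -2.0968, 0.6014)
step 2: θ'=2.1014 (R=0.6667) → pose (-0.7891, -1.2097, 2.1014)
step 3: θ'=2.6014 (R=6.0000) → pose (-2.8783, 0.8996, 2.6014)
step 4: θ'=2.3514 (R=8.0000) → pose (-1.3088, -0.3316, 2.3514)

(-1.3088, -0.3316, 2.3514)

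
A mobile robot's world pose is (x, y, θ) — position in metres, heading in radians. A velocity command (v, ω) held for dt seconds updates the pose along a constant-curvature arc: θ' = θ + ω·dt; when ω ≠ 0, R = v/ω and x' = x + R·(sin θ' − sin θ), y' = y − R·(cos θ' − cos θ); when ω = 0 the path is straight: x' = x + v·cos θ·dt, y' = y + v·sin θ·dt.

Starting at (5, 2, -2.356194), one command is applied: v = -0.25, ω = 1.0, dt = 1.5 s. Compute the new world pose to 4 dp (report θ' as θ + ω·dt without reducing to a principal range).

θ' = -2.3562 + 1.0·1.5 = -0.8562
R = v/ω = -0.25/1.0 = -0.2500
x' = 5 + -0.2500·(sin -0.8562 − sin -2.3562) = 5.0121
y' = 2 − -0.2500·(cos -0.8562 − cos -2.3562) = 2.3406

(5.0121, 2.3406, -0.8562)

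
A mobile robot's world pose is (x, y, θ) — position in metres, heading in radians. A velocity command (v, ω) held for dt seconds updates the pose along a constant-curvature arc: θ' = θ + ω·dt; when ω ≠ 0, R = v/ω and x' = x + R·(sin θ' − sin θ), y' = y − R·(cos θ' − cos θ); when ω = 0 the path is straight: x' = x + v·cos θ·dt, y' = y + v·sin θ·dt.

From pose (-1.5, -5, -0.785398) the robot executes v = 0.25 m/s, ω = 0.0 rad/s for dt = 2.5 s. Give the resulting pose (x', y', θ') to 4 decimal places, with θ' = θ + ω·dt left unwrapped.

(-1.0581, -5.4419, -0.7854)

θ' = -0.7854 + 0.0·2.5 = -0.7854
ω = 0 → straight: x' = -1.5 + 0.25·cos(-0.7854)·2.5 = -1.0581
y' = -5 + 0.25·sin(-0.7854)·2.5 = -5.4419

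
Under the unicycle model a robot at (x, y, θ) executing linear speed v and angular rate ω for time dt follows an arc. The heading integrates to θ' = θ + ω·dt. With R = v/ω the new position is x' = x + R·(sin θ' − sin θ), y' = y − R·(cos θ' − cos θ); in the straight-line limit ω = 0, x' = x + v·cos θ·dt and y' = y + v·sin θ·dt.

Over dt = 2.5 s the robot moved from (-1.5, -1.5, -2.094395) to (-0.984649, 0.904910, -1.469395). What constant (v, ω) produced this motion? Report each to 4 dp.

Δθ = -1.469395 − -2.094395 = 0.625000
ω = Δθ/dt = 0.625000/2.5 = 0.2500
R = −Δy/(cos θ' − cos θ) = -4.0000
v = R·ω = -4.0000·0.2500 = -1.0000

v = -1.0000, ω = 0.2500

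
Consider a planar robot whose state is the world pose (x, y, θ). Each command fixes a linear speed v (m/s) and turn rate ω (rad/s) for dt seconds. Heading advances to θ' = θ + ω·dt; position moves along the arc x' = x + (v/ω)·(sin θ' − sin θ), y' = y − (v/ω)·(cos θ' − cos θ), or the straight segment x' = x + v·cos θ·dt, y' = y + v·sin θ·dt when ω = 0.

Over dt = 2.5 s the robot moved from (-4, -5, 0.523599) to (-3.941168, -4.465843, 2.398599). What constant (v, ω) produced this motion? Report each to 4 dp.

Δθ = 2.398599 − 0.523599 = 1.875000
ω = Δθ/dt = 1.875000/2.5 = 0.7500
R = −Δy/(cos θ' − cos θ) = 0.3333
v = R·ω = 0.3333·0.7500 = 0.2500

v = 0.2500, ω = 0.7500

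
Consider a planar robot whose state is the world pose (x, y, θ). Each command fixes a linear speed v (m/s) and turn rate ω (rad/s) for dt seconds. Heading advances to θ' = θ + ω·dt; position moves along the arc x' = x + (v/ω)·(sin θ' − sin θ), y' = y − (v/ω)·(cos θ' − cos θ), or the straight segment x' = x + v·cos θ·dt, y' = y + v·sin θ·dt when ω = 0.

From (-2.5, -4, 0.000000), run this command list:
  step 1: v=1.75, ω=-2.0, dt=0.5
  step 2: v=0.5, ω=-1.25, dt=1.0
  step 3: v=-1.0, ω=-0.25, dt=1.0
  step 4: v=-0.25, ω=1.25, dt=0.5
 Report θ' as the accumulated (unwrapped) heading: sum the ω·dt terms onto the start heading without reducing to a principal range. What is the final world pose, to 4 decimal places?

(-0.9995, -4.0774, -1.8750)

step 1: θ'=-1.0000 (R=-0.8750) → pose (-1.7637, -4.4022, -1.0000)
step 2: θ'=-2.2500 (R=-0.4000) → pose (-1.7891, -4.8696, -2.2500)
step 3: θ'=-2.5000 (R=4.0000) → pose (-1.0707, -4.1777, -2.5000)
step 4: θ'=-1.8750 (R=-0.2000) → pose (-0.9995, -4.0774, -1.8750)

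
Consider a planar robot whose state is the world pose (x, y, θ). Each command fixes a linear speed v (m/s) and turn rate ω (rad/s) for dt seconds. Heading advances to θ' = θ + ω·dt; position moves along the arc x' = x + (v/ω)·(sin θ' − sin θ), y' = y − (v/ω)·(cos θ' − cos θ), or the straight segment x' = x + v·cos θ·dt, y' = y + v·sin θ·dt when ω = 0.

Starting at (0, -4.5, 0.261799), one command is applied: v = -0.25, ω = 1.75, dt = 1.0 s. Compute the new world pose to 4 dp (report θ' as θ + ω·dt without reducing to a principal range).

θ' = 0.2618 + 1.75·1.0 = 2.0118
R = v/ω = -0.25/1.75 = -0.1429
x' = 0 + -0.1429·(sin 2.0118 − sin 0.2618) = -0.0922
y' = -4.5 − -0.1429·(cos 2.0118 − cos 0.2618) = -4.6990

(-0.0922, -4.6990, 2.0118)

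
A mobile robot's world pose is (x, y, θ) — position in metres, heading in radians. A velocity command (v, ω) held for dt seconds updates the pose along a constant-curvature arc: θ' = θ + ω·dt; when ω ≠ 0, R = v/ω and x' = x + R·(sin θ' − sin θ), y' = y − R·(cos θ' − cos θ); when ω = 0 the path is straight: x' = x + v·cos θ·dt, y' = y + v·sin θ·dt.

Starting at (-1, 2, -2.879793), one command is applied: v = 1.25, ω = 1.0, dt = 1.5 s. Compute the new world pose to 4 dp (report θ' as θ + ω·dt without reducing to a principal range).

θ' = -2.8798 + 1.0·1.5 = -1.3798
R = v/ω = 1.25/1.0 = 1.2500
x' = -1 + 1.2500·(sin -1.3798 − sin -2.8798) = -1.9037
y' = 2 − 1.2500·(cos -1.3798 − cos -2.8798) = 0.5553

(-1.9037, 0.5553, -1.3798)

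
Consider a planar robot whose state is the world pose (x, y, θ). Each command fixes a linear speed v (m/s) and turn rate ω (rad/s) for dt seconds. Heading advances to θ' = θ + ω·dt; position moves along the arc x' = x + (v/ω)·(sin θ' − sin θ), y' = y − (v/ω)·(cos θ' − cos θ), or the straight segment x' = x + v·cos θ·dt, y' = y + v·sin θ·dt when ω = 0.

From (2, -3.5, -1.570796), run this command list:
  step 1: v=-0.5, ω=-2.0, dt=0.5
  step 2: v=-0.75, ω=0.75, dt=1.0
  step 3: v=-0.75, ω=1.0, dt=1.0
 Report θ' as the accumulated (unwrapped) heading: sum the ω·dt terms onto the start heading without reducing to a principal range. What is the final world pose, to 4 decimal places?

(2.3656, -1.9988, -0.8208)

step 1: θ'=-2.5708 (R=0.2500) → pose (2.1149, -3.2896, -2.5708)
step 2: θ'=-1.8208 (R=-1.0000) → pose (2.5435, -2.6956, -1.8208)
step 3: θ'=-0.8208 (R=-0.7500) → pose (2.3656, -1.9988, -0.8208)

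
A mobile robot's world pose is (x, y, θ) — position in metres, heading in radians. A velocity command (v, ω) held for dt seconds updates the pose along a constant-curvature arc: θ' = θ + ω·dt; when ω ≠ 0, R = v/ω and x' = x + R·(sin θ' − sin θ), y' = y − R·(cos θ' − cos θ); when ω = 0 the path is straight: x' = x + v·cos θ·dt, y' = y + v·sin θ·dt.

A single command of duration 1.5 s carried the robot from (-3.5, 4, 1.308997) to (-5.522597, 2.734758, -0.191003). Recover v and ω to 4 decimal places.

v = -1.7500, ω = -1.0000

Δθ = -0.191003 − 1.308997 = -1.500000
ω = Δθ/dt = -1.500000/1.5 = -1.0000
R = Δx/(sin θ' − sin θ) = 1.7500
v = R·ω = 1.7500·-1.0000 = -1.7500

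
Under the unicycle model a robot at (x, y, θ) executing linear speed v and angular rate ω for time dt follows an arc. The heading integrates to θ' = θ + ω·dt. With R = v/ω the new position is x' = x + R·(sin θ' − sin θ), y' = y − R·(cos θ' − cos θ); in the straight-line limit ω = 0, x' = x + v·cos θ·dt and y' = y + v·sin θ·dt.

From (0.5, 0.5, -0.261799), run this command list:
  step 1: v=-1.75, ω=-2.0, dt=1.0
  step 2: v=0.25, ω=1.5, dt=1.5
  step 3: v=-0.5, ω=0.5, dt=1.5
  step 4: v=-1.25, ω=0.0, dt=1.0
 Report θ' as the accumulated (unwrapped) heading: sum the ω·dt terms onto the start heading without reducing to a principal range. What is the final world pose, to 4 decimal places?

step 1: θ'=-2.2618 (R=0.8750) → pose (0.0522, 1.9028, -2.2618)
step 2: θ'=-0.0118 (R=0.1667) → pose (0.1787, 1.6300, -0.0118)
step 3: θ'=0.7382 (R=-1.0000) → pose (-0.5061, 1.3697, 0.7382)
step 4: θ'=0.7382 (straight) → pose (-1.4307, 0.5285, 0.7382)

(-1.4307, 0.5285, 0.7382)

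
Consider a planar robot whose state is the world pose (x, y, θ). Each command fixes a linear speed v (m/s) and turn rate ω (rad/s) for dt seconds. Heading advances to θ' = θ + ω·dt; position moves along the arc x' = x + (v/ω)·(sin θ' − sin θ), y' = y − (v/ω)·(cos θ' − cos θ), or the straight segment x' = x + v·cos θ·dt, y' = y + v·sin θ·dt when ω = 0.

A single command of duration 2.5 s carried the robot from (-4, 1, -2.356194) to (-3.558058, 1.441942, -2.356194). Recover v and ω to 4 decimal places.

Δθ = -2.356194 − -2.356194 = 0.000000
ω = Δθ/dt = 0.000000/2.5 = 0.0000
ω = 0 → v = (Δx·cos θ + Δy·sin θ)/dt = -0.2500

v = -0.2500, ω = 0.0000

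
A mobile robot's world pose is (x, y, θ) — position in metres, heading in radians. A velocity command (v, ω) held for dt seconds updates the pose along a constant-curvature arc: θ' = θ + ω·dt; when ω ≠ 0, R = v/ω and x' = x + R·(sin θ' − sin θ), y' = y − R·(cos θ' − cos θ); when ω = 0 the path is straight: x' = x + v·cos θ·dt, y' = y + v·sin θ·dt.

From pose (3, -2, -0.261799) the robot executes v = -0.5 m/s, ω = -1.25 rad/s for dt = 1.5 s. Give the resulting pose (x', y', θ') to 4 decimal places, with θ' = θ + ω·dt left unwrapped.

θ' = -0.2618 + -1.25·1.5 = -2.1368
R = v/ω = -0.5/-1.25 = 0.4000
x' = 3 + 0.4000·(sin -2.1368 − sin -0.2618) = 2.7659
y' = -2 − 0.4000·(cos -2.1368 − cos -0.2618) = -1.3991

(2.7659, -1.3991, -2.1368)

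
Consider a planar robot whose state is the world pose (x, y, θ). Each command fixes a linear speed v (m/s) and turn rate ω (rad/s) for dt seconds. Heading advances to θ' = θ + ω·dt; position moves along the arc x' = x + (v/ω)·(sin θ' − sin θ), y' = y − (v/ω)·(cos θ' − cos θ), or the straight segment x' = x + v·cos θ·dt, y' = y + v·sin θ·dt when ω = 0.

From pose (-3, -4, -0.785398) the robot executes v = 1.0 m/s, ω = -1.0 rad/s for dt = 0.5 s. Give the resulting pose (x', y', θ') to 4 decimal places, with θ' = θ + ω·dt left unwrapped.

θ' = -0.7854 + -1.0·0.5 = -1.2854
R = v/ω = 1.0/-1.0 = -1.0000
x' = -3 + -1.0000·(sin -1.2854 − sin -0.7854) = -2.7476
y' = -4 − -1.0000·(cos -1.2854 − cos -0.7854) = -4.4256

(-2.7476, -4.4256, -1.2854)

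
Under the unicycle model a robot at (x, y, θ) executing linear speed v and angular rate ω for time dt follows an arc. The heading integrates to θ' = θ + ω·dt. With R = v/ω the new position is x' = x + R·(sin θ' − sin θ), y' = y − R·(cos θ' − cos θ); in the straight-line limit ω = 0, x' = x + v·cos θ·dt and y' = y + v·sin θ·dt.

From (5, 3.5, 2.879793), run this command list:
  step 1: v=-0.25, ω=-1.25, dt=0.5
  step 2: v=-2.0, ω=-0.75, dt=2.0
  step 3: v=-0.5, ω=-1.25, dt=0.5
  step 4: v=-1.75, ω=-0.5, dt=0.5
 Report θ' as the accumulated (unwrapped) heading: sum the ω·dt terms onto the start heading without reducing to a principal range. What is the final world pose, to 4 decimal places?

(3.7685, -0.3037, -0.1202)

step 1: θ'=2.2548 (R=0.2000) → pose (5.1032, 3.4332, 2.2548)
step 2: θ'=0.7548 (R=2.6667) → pose (4.8635, -0.1943, 0.7548)
step 3: θ'=0.1298 (R=0.4000) → pose (4.6412, -0.2996, 0.1298)
step 4: θ'=-0.1202 (R=3.5000) → pose (3.7685, -0.3037, -0.1202)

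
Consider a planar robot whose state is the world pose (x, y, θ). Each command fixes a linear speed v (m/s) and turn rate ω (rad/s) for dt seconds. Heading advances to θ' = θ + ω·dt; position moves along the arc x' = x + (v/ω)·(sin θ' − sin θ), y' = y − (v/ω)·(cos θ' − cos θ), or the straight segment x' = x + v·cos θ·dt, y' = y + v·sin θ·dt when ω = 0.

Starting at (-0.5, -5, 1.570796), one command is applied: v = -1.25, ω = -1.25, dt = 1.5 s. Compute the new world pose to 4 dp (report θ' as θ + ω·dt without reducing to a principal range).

θ' = 1.5708 + -1.25·1.5 = -0.3042
R = v/ω = -1.25/-1.25 = 1.0000
x' = -0.5 + 1.0000·(sin -0.3042 − sin 1.5708) = -1.7995
y' = -5 − 1.0000·(cos -0.3042 − cos 1.5708) = -5.9541

(-1.7995, -5.9541, -0.3042)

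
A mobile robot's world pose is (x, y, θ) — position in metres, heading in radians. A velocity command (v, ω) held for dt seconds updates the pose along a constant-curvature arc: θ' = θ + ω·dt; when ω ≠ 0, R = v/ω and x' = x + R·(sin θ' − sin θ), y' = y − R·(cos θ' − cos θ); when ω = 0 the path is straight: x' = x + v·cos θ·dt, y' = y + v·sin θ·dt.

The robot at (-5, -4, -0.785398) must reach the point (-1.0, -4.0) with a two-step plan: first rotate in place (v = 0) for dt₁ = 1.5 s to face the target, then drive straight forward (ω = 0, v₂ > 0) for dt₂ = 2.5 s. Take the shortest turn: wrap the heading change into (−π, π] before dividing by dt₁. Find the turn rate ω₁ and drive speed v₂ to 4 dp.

heading to target = atan2(-4−-4, -1−-5) = 0.0000
Δθ = wrap(0.0000 − -0.7854) = 0.7854; ω₁ = Δθ/dt₁ = 0.5236
distance = √((-1−-5)² + (-4−-4)²) = 4.0000; v₂ = distance/dt₂ = 1.6000

ω₁ = 0.5236, v₂ = 1.6000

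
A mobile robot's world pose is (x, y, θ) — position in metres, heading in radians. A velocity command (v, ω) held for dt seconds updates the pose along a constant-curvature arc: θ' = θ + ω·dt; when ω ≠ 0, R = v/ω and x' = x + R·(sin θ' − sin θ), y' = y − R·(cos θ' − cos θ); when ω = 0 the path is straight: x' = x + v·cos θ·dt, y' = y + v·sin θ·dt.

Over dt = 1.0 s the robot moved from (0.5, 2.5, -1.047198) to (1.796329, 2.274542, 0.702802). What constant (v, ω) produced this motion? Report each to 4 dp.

Δθ = 0.702802 − -1.047198 = 1.750000
ω = Δθ/dt = 1.750000/1.0 = 1.7500
R = Δx/(sin θ' − sin θ) = 0.8571
v = R·ω = 0.8571·1.7500 = 1.5000

v = 1.5000, ω = 1.7500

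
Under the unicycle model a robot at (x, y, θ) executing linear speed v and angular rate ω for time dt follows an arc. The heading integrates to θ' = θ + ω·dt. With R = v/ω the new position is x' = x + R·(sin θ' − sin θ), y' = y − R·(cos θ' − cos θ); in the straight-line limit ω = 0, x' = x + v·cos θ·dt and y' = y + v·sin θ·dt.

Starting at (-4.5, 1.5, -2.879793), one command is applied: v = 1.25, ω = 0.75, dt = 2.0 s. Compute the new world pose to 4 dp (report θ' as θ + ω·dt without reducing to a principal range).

(-5.7050, -0.4263, -1.3798)

θ' = -2.8798 + 0.75·2.0 = -1.3798
R = v/ω = 1.25/0.75 = 1.6667
x' = -4.5 + 1.6667·(sin -1.3798 − sin -2.8798) = -5.7050
y' = 1.5 − 1.6667·(cos -1.3798 − cos -2.8798) = -0.4263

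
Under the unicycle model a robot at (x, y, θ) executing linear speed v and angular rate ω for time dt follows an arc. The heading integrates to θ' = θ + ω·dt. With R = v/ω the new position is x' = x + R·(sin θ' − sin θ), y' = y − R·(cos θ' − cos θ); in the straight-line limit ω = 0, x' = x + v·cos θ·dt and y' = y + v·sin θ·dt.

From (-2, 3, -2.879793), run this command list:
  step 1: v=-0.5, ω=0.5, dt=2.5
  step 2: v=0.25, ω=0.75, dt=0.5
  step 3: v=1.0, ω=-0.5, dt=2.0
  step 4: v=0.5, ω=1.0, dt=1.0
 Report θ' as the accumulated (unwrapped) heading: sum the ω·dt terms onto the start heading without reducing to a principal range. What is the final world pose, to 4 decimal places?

(-1.6832, 1.4271, -1.2548)

step 1: θ'=-1.6298 (R=-1.0000) → pose (-1.2606, 3.9070, -1.6298)
step 2: θ'=-1.2548 (R=0.3333) → pose (-1.2446, 3.7837, -1.2548)
step 3: θ'=-2.2548 (R=-2.0000) → pose (-1.5955, 1.8984, -2.2548)
step 4: θ'=-1.2548 (R=0.5000) → pose (-1.6832, 1.4271, -1.2548)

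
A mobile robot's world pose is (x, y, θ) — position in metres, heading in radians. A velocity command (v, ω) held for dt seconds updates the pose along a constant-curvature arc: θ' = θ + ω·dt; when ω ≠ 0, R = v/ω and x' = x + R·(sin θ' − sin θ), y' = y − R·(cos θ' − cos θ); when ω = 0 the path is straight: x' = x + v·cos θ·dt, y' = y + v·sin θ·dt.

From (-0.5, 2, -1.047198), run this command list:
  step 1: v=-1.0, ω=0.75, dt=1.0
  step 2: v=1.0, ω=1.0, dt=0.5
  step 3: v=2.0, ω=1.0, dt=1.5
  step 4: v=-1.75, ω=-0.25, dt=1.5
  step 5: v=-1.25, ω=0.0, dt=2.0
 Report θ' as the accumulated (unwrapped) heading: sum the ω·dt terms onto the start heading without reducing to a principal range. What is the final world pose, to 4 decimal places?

step 1: θ'=-0.2972 (R=-1.3333) → pose (-1.2642, 2.6082, -0.2972)
step 2: θ'=0.2028 (R=1.0000) → pose (-0.7700, 2.5849, 0.2028)
step 3: θ'=1.7028 (R=2.0000) → pose (0.8098, 4.8071, 1.7028)
step 4: θ'=1.3278 (R=7.0000) → pose (0.6650, 2.2015, 1.3278)
step 5: θ'=1.3278 (straight) → pose (0.0635, -0.2251, 1.3278)

(0.0635, -0.2251, 1.3278)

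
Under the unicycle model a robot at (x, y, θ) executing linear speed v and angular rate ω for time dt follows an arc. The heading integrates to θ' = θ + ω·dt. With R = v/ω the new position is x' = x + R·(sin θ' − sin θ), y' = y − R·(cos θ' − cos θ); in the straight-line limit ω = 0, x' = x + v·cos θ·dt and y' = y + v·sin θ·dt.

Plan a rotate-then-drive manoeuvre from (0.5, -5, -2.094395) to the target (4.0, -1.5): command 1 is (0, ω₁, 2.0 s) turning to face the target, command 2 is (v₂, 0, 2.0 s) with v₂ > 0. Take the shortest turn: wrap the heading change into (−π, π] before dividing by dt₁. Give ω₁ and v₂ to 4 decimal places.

heading to target = atan2(-1.5−-5, 4−0.5) = 0.7854
Δθ = wrap(0.7854 − -2.0944) = 2.8798; ω₁ = Δθ/dt₁ = 1.4399
distance = √((4−0.5)² + (-1.5−-5)²) = 4.9497; v₂ = distance/dt₂ = 2.4749

ω₁ = 1.4399, v₂ = 2.4749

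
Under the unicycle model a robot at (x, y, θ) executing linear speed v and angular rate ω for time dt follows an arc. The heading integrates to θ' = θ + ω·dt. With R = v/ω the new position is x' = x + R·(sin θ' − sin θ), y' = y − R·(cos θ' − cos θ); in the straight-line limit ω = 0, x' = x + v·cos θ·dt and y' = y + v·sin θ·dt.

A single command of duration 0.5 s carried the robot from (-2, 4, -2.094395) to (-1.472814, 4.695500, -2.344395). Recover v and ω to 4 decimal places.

Δθ = -2.344395 − -2.094395 = -0.250000
ω = Δθ/dt = -0.250000/0.5 = -0.5000
R = −Δy/(cos θ' − cos θ) = 3.5000
v = R·ω = 3.5000·-0.5000 = -1.7500

v = -1.7500, ω = -0.5000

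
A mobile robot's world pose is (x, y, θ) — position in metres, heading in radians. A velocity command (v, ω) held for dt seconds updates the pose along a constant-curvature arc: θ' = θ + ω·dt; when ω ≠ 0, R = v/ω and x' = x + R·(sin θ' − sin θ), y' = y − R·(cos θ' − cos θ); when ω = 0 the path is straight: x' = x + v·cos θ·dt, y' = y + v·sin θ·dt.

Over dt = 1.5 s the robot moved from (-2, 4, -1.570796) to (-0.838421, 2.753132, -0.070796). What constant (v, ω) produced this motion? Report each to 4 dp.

v = 1.2500, ω = 1.0000

Δθ = -0.070796 − -1.570796 = 1.500000
ω = Δθ/dt = 1.500000/1.5 = 1.0000
R = −Δy/(cos θ' − cos θ) = 1.2500
v = R·ω = 1.2500·1.0000 = 1.2500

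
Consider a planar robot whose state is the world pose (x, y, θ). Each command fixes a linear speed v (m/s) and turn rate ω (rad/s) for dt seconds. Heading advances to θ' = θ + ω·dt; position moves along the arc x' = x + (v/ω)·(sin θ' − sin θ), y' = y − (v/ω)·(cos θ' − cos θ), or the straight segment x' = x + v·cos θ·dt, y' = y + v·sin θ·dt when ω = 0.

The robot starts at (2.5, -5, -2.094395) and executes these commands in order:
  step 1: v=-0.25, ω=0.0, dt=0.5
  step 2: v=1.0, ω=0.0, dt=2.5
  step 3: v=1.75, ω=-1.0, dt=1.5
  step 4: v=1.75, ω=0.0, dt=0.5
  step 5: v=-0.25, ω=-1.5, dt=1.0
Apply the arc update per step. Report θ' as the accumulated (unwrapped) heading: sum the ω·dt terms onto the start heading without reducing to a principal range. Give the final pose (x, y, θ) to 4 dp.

step 1: θ'=-2.0944 (straight) → pose (2.5625, -4.8917, -2.0944)
step 2: θ'=-2.0944 (straight) → pose (1.3125, -7.0568, -2.0944)
step 3: θ'=-3.5944 (R=-1.7500) → pose (-0.9686, -7.7555, -3.5944)
step 4: θ'=-3.5944 (straight) → pose (-1.7555, -7.3727, -3.5944)
step 5: θ'=-5.0944 (R=0.1667) → pose (-1.6737, -7.5847, -5.0944)

(-1.6737, -7.5847, -5.0944)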